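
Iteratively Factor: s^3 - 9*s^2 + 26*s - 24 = (s - 4)*(s^2 - 5*s + 6) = (s - 4)*(s - 2)*(s - 3)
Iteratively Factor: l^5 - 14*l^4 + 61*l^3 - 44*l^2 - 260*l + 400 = (l - 5)*(l^4 - 9*l^3 + 16*l^2 + 36*l - 80) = (l - 5)*(l + 2)*(l^3 - 11*l^2 + 38*l - 40) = (l - 5)*(l - 2)*(l + 2)*(l^2 - 9*l + 20) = (l - 5)^2*(l - 2)*(l + 2)*(l - 4)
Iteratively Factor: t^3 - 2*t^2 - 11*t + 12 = (t - 1)*(t^2 - t - 12) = (t - 4)*(t - 1)*(t + 3)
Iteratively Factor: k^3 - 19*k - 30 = (k + 3)*(k^2 - 3*k - 10) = (k - 5)*(k + 3)*(k + 2)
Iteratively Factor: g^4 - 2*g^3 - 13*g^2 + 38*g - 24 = (g - 2)*(g^3 - 13*g + 12) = (g - 3)*(g - 2)*(g^2 + 3*g - 4) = (g - 3)*(g - 2)*(g + 4)*(g - 1)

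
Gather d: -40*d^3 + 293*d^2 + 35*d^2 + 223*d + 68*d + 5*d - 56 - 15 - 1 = -40*d^3 + 328*d^2 + 296*d - 72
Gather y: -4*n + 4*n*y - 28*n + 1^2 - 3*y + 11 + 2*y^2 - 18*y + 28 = -32*n + 2*y^2 + y*(4*n - 21) + 40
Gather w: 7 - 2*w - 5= 2 - 2*w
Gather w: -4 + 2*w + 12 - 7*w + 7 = 15 - 5*w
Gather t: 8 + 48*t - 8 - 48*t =0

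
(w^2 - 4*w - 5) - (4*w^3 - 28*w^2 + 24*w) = -4*w^3 + 29*w^2 - 28*w - 5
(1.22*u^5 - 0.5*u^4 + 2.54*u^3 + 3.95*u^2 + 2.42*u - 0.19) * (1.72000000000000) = 2.0984*u^5 - 0.86*u^4 + 4.3688*u^3 + 6.794*u^2 + 4.1624*u - 0.3268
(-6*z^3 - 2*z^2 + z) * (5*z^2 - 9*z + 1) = -30*z^5 + 44*z^4 + 17*z^3 - 11*z^2 + z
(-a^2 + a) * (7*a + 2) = -7*a^3 + 5*a^2 + 2*a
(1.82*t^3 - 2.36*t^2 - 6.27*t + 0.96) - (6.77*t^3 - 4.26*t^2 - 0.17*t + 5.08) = -4.95*t^3 + 1.9*t^2 - 6.1*t - 4.12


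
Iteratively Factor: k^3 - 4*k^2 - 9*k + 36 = (k + 3)*(k^2 - 7*k + 12) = (k - 4)*(k + 3)*(k - 3)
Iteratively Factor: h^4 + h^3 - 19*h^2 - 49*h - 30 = (h - 5)*(h^3 + 6*h^2 + 11*h + 6) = (h - 5)*(h + 1)*(h^2 + 5*h + 6) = (h - 5)*(h + 1)*(h + 3)*(h + 2)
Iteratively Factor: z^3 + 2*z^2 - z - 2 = (z - 1)*(z^2 + 3*z + 2) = (z - 1)*(z + 1)*(z + 2)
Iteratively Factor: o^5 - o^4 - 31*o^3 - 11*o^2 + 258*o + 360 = (o - 5)*(o^4 + 4*o^3 - 11*o^2 - 66*o - 72) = (o - 5)*(o + 3)*(o^3 + o^2 - 14*o - 24) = (o - 5)*(o + 3)^2*(o^2 - 2*o - 8) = (o - 5)*(o - 4)*(o + 3)^2*(o + 2)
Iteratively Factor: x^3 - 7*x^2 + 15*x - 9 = (x - 1)*(x^2 - 6*x + 9) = (x - 3)*(x - 1)*(x - 3)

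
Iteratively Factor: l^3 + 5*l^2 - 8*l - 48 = (l + 4)*(l^2 + l - 12) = (l - 3)*(l + 4)*(l + 4)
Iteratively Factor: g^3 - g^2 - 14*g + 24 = (g + 4)*(g^2 - 5*g + 6) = (g - 3)*(g + 4)*(g - 2)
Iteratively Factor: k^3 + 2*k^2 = (k)*(k^2 + 2*k) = k*(k + 2)*(k)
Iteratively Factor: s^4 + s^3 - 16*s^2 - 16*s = (s - 4)*(s^3 + 5*s^2 + 4*s) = (s - 4)*(s + 1)*(s^2 + 4*s) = (s - 4)*(s + 1)*(s + 4)*(s)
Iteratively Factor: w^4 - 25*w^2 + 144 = (w + 4)*(w^3 - 4*w^2 - 9*w + 36) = (w + 3)*(w + 4)*(w^2 - 7*w + 12) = (w - 3)*(w + 3)*(w + 4)*(w - 4)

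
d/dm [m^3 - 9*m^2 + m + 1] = 3*m^2 - 18*m + 1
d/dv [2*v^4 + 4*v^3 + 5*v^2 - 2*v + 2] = 8*v^3 + 12*v^2 + 10*v - 2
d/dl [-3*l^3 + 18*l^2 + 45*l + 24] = -9*l^2 + 36*l + 45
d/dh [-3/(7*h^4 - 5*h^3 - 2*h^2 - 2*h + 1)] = 3*(28*h^3 - 15*h^2 - 4*h - 2)/(-7*h^4 + 5*h^3 + 2*h^2 + 2*h - 1)^2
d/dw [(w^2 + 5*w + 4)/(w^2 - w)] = 2*(-3*w^2 - 4*w + 2)/(w^2*(w^2 - 2*w + 1))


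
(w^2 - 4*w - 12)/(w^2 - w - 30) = (w + 2)/(w + 5)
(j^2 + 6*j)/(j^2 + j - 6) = j*(j + 6)/(j^2 + j - 6)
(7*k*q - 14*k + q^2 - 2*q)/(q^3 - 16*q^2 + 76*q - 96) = (7*k + q)/(q^2 - 14*q + 48)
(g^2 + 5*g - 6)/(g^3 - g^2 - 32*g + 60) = (g - 1)/(g^2 - 7*g + 10)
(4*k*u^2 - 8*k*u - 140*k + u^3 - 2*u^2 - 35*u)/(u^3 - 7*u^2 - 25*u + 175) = (4*k + u)/(u - 5)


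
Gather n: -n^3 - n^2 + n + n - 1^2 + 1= -n^3 - n^2 + 2*n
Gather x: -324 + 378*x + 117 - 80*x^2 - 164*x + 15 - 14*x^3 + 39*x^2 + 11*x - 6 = -14*x^3 - 41*x^2 + 225*x - 198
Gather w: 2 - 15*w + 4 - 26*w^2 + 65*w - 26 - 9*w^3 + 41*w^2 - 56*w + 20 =-9*w^3 + 15*w^2 - 6*w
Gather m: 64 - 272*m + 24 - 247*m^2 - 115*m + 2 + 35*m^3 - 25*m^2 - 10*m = 35*m^3 - 272*m^2 - 397*m + 90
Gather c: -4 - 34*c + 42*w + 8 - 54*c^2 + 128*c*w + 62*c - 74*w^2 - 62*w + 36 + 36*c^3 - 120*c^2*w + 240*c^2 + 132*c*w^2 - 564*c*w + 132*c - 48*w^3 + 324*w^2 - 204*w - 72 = 36*c^3 + c^2*(186 - 120*w) + c*(132*w^2 - 436*w + 160) - 48*w^3 + 250*w^2 - 224*w - 32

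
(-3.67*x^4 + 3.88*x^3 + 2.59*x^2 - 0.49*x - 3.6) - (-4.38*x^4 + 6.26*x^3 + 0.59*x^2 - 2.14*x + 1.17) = 0.71*x^4 - 2.38*x^3 + 2.0*x^2 + 1.65*x - 4.77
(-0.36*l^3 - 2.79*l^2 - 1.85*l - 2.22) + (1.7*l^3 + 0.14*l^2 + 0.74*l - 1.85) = 1.34*l^3 - 2.65*l^2 - 1.11*l - 4.07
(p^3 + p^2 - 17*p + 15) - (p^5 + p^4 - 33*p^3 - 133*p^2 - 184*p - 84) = -p^5 - p^4 + 34*p^3 + 134*p^2 + 167*p + 99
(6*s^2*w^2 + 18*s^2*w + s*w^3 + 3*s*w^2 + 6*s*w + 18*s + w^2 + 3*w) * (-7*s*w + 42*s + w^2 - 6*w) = -42*s^3*w^3 + 126*s^3*w^2 + 756*s^3*w - s^2*w^4 + 3*s^2*w^3 - 24*s^2*w^2 + 126*s^2*w + 756*s^2 + s*w^5 - 3*s*w^4 - 19*s*w^3 + 3*s*w^2 + 18*s*w + w^4 - 3*w^3 - 18*w^2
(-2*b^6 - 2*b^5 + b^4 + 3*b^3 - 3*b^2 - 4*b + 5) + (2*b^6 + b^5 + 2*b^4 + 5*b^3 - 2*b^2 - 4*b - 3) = -b^5 + 3*b^4 + 8*b^3 - 5*b^2 - 8*b + 2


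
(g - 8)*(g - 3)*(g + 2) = g^3 - 9*g^2 + 2*g + 48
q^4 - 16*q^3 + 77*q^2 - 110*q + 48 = (q - 8)*(q - 6)*(q - 1)^2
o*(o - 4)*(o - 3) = o^3 - 7*o^2 + 12*o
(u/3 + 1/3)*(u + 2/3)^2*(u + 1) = u^4/3 + 10*u^3/9 + 37*u^2/27 + 20*u/27 + 4/27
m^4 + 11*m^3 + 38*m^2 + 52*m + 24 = (m + 1)*(m + 2)^2*(m + 6)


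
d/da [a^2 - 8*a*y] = 2*a - 8*y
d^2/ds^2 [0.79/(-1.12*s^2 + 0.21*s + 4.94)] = (-1.981952*s^2 + 0.371616*s + 0.79*(2.24*s - 0.21)*(4.48*s - 0.42) + 8.741824)/(-1.12*s^2 + 0.21*s + 4.94)^3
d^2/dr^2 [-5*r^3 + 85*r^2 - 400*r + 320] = 170 - 30*r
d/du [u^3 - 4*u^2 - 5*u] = 3*u^2 - 8*u - 5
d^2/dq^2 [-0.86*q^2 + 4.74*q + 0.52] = -1.72000000000000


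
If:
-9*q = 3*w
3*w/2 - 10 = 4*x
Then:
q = -8*x/9 - 20/9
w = 8*x/3 + 20/3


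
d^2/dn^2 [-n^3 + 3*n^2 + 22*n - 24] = 6 - 6*n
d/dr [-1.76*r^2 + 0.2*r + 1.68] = 0.2 - 3.52*r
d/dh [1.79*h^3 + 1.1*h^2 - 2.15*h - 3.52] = 5.37*h^2 + 2.2*h - 2.15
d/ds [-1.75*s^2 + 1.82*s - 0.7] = 1.82 - 3.5*s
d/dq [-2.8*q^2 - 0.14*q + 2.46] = -5.6*q - 0.14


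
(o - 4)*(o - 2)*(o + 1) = o^3 - 5*o^2 + 2*o + 8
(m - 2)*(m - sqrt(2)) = m^2 - 2*m - sqrt(2)*m + 2*sqrt(2)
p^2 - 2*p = p*(p - 2)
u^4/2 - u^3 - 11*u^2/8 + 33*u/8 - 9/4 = (u/2 + 1)*(u - 3/2)^2*(u - 1)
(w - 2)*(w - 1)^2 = w^3 - 4*w^2 + 5*w - 2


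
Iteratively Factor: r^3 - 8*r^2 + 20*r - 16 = (r - 4)*(r^2 - 4*r + 4) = (r - 4)*(r - 2)*(r - 2)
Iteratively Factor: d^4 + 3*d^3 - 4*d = (d)*(d^3 + 3*d^2 - 4) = d*(d + 2)*(d^2 + d - 2) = d*(d + 2)^2*(d - 1)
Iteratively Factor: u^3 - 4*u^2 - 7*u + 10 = (u - 1)*(u^2 - 3*u - 10) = (u - 1)*(u + 2)*(u - 5)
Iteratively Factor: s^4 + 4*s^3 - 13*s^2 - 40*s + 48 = (s + 4)*(s^3 - 13*s + 12) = (s - 1)*(s + 4)*(s^2 + s - 12) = (s - 3)*(s - 1)*(s + 4)*(s + 4)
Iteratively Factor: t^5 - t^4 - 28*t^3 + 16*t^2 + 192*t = (t - 4)*(t^4 + 3*t^3 - 16*t^2 - 48*t) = t*(t - 4)*(t^3 + 3*t^2 - 16*t - 48) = t*(t - 4)^2*(t^2 + 7*t + 12) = t*(t - 4)^2*(t + 3)*(t + 4)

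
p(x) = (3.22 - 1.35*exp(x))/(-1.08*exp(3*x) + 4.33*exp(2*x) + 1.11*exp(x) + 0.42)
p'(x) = (3.22 - 1.35*exp(x))*(3.24*exp(3*x) - 8.66*exp(2*x) - 1.11*exp(x))/(-1.08*exp(3*x) + 4.33*exp(2*x) + 1.11*exp(x) + 0.42)^2 - 1.35*exp(x)/(-1.08*exp(3*x) + 4.33*exp(2*x) + 1.11*exp(x) + 0.42)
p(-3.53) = 6.97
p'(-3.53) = -0.70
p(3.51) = 0.00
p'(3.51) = -0.00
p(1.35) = -0.28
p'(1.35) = -2.79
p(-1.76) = 4.07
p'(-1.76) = -2.71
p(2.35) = 0.01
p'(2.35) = -0.03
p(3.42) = 0.00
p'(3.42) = -0.00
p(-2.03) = 4.77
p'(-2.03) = -2.43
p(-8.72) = 7.66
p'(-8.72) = -0.00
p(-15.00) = 7.67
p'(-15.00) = 0.00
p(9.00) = 0.00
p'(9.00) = 0.00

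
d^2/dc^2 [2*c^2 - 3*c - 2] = 4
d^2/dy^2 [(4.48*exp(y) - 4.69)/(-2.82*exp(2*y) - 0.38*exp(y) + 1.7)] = (-35.626752*exp(4*y) + 153.987792*exp(3*y) - 113.785308*exp(2*y) + 87.718596*exp(y) - 9.91746)*exp(y)/(22.425768*exp(6*y) + 9.065736*exp(5*y) - 39.335616*exp(4*y) - 10.875448*exp(3*y) + 23.71296*exp(2*y) + 3.2946*exp(y) - 4.913)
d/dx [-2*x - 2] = -2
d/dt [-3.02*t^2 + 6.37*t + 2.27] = 6.37 - 6.04*t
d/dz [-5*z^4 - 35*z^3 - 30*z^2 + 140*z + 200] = -20*z^3 - 105*z^2 - 60*z + 140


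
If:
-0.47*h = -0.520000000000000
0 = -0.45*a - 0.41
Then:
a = -0.91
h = 1.11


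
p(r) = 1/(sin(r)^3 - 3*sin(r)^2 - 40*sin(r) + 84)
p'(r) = (-3*sin(r)^2*cos(r) + 6*sin(r)*cos(r) + 40*cos(r))/(sin(r)^3 - 3*sin(r)^2 - 40*sin(r) + 84)^2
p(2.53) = 0.02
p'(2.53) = -0.01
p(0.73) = 0.02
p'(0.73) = 0.01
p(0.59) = 0.02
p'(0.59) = 0.01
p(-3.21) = 0.01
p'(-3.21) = -0.01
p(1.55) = 0.02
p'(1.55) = 0.00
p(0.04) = 0.01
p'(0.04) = 0.01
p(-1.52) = 0.01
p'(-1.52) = 0.00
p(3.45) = 0.01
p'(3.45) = -0.00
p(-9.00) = 0.01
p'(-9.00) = 0.00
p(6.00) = 0.01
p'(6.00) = 0.00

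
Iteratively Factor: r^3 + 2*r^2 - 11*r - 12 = (r - 3)*(r^2 + 5*r + 4) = (r - 3)*(r + 1)*(r + 4)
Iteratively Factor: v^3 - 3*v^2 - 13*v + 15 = (v + 3)*(v^2 - 6*v + 5) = (v - 5)*(v + 3)*(v - 1)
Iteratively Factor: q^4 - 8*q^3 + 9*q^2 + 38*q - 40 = (q - 4)*(q^3 - 4*q^2 - 7*q + 10) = (q - 5)*(q - 4)*(q^2 + q - 2) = (q - 5)*(q - 4)*(q + 2)*(q - 1)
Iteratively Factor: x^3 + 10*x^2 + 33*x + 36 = (x + 3)*(x^2 + 7*x + 12) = (x + 3)^2*(x + 4)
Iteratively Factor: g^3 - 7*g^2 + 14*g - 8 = (g - 1)*(g^2 - 6*g + 8) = (g - 2)*(g - 1)*(g - 4)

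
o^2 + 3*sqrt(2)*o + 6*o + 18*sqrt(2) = (o + 6)*(o + 3*sqrt(2))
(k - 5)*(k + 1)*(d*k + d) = d*k^3 - 3*d*k^2 - 9*d*k - 5*d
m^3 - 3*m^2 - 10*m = m*(m - 5)*(m + 2)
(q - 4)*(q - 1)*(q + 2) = q^3 - 3*q^2 - 6*q + 8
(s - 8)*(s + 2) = s^2 - 6*s - 16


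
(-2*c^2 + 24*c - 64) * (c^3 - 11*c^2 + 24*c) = -2*c^5 + 46*c^4 - 376*c^3 + 1280*c^2 - 1536*c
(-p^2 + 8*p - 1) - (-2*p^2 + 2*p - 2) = p^2 + 6*p + 1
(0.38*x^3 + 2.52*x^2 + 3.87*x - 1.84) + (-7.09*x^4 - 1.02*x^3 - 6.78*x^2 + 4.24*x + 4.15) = -7.09*x^4 - 0.64*x^3 - 4.26*x^2 + 8.11*x + 2.31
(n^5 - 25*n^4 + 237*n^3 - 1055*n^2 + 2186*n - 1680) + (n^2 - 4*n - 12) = n^5 - 25*n^4 + 237*n^3 - 1054*n^2 + 2182*n - 1692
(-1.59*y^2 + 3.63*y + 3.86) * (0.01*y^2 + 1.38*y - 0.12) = -0.0159*y^4 - 2.1579*y^3 + 5.2388*y^2 + 4.8912*y - 0.4632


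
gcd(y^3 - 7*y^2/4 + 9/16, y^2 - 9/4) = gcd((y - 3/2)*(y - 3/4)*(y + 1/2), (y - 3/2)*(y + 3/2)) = y - 3/2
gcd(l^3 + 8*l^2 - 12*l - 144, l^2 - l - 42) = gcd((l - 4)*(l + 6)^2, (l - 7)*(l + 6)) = l + 6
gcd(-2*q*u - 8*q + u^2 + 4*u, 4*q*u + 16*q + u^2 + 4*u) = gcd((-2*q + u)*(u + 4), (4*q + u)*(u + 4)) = u + 4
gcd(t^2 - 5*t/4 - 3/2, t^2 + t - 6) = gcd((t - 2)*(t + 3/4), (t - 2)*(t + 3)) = t - 2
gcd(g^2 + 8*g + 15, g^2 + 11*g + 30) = g + 5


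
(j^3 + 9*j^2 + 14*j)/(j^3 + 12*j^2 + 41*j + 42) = j/(j + 3)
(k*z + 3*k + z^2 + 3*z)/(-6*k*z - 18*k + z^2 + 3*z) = (k + z)/(-6*k + z)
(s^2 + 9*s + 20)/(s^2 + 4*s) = (s + 5)/s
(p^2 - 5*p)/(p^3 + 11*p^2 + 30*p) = (p - 5)/(p^2 + 11*p + 30)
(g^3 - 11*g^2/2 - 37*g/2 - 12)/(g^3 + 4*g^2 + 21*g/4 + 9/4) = 2*(g - 8)/(2*g + 3)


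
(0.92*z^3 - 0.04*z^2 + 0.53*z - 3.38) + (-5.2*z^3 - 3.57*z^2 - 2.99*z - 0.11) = -4.28*z^3 - 3.61*z^2 - 2.46*z - 3.49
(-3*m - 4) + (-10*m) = -13*m - 4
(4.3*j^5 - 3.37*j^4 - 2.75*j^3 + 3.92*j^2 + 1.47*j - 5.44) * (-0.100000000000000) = -0.43*j^5 + 0.337*j^4 + 0.275*j^3 - 0.392*j^2 - 0.147*j + 0.544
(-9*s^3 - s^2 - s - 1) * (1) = -9*s^3 - s^2 - s - 1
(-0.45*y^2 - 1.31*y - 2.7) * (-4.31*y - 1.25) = 1.9395*y^3 + 6.2086*y^2 + 13.2745*y + 3.375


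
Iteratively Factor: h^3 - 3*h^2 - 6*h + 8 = (h - 1)*(h^2 - 2*h - 8) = (h - 1)*(h + 2)*(h - 4)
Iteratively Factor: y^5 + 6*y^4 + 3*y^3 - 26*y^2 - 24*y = (y + 4)*(y^4 + 2*y^3 - 5*y^2 - 6*y) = (y + 3)*(y + 4)*(y^3 - y^2 - 2*y) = (y - 2)*(y + 3)*(y + 4)*(y^2 + y) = (y - 2)*(y + 1)*(y + 3)*(y + 4)*(y)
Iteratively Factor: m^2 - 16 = (m - 4)*(m + 4)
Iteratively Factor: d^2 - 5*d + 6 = (d - 3)*(d - 2)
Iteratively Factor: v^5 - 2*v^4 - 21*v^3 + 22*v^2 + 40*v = (v + 1)*(v^4 - 3*v^3 - 18*v^2 + 40*v) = v*(v + 1)*(v^3 - 3*v^2 - 18*v + 40) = v*(v - 2)*(v + 1)*(v^2 - v - 20) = v*(v - 2)*(v + 1)*(v + 4)*(v - 5)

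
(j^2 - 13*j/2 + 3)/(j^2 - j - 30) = (j - 1/2)/(j + 5)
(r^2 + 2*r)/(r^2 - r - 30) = r*(r + 2)/(r^2 - r - 30)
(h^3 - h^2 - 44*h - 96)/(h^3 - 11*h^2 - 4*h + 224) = (h + 3)/(h - 7)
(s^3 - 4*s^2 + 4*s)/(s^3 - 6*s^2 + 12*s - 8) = s/(s - 2)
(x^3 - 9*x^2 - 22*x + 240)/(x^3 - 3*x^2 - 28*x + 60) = (x - 8)/(x - 2)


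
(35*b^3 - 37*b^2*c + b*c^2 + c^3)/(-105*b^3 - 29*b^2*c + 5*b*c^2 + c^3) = (-b + c)/(3*b + c)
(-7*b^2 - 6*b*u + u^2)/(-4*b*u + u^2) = (7*b^2 + 6*b*u - u^2)/(u*(4*b - u))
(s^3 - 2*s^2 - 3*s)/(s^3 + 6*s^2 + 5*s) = (s - 3)/(s + 5)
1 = 1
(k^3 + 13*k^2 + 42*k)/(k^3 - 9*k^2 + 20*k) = (k^2 + 13*k + 42)/(k^2 - 9*k + 20)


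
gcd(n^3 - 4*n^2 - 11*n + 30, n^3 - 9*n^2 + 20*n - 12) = n - 2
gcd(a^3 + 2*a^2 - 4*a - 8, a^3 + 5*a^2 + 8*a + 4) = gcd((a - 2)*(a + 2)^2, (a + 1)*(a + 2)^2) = a^2 + 4*a + 4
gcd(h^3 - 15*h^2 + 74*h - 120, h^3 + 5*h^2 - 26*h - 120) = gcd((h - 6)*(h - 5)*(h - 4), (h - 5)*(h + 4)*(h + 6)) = h - 5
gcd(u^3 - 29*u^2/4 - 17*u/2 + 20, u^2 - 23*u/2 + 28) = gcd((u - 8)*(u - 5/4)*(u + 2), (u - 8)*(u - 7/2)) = u - 8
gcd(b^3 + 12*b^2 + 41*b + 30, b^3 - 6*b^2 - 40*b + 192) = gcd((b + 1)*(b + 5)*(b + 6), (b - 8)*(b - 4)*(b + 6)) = b + 6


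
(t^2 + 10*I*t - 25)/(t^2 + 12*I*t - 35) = (t + 5*I)/(t + 7*I)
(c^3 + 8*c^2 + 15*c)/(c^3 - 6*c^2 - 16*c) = (c^2 + 8*c + 15)/(c^2 - 6*c - 16)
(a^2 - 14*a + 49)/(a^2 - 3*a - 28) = (a - 7)/(a + 4)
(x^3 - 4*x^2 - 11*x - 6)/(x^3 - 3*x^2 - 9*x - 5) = (x - 6)/(x - 5)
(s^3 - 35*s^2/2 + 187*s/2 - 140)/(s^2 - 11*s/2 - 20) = (2*s^2 - 19*s + 35)/(2*s + 5)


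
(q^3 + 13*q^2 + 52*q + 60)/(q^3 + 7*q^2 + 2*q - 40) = (q^2 + 8*q + 12)/(q^2 + 2*q - 8)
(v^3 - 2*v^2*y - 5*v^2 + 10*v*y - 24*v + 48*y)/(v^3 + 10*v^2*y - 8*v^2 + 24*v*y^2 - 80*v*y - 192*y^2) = (v^2 - 2*v*y + 3*v - 6*y)/(v^2 + 10*v*y + 24*y^2)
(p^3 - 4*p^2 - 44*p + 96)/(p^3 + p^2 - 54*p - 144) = (p - 2)/(p + 3)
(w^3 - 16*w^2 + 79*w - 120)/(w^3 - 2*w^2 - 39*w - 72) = (w^2 - 8*w + 15)/(w^2 + 6*w + 9)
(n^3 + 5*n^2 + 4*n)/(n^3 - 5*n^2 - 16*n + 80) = n*(n + 1)/(n^2 - 9*n + 20)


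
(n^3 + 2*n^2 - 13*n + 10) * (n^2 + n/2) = n^5 + 5*n^4/2 - 12*n^3 + 7*n^2/2 + 5*n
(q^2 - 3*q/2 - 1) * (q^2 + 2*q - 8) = q^4 + q^3/2 - 12*q^2 + 10*q + 8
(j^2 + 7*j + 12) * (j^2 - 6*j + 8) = j^4 + j^3 - 22*j^2 - 16*j + 96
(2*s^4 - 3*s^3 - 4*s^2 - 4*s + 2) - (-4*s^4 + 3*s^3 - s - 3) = 6*s^4 - 6*s^3 - 4*s^2 - 3*s + 5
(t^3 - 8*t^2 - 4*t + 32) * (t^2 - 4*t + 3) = t^5 - 12*t^4 + 31*t^3 + 24*t^2 - 140*t + 96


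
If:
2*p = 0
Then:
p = 0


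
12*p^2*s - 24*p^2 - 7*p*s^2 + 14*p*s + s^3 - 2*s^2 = (-4*p + s)*(-3*p + s)*(s - 2)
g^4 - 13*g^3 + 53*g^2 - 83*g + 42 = (g - 7)*(g - 3)*(g - 2)*(g - 1)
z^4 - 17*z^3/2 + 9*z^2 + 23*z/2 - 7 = (z - 7)*(z - 2)*(z - 1/2)*(z + 1)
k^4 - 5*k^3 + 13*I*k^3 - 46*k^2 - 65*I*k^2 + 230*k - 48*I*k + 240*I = (k - 5)*(k + 2*I)*(k + 3*I)*(k + 8*I)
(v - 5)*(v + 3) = v^2 - 2*v - 15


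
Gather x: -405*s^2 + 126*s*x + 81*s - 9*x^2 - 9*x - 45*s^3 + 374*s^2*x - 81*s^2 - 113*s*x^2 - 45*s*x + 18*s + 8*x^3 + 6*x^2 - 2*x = -45*s^3 - 486*s^2 + 99*s + 8*x^3 + x^2*(-113*s - 3) + x*(374*s^2 + 81*s - 11)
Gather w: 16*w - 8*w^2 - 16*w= -8*w^2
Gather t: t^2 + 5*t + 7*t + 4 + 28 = t^2 + 12*t + 32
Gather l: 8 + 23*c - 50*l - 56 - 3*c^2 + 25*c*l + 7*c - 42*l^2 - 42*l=-3*c^2 + 30*c - 42*l^2 + l*(25*c - 92) - 48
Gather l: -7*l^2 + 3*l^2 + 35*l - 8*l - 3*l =-4*l^2 + 24*l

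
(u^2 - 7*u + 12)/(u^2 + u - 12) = (u - 4)/(u + 4)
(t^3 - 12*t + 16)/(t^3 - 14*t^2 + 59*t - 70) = (t^2 + 2*t - 8)/(t^2 - 12*t + 35)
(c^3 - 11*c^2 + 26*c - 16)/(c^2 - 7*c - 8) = (c^2 - 3*c + 2)/(c + 1)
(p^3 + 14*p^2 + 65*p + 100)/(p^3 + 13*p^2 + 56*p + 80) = (p + 5)/(p + 4)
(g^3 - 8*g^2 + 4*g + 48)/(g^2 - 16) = (g^2 - 4*g - 12)/(g + 4)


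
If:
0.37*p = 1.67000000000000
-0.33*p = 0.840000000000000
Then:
No Solution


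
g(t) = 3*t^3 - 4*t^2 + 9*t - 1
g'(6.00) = 285.00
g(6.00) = 557.00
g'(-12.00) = 1401.00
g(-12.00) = -5869.00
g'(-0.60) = 17.04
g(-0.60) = -8.49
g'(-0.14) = 10.30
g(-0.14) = -2.35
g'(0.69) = 7.76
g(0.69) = 4.29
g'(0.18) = 7.85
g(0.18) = 0.51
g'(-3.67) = 159.58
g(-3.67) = -236.20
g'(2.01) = 29.28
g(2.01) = 25.29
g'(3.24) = 77.56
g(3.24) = 88.21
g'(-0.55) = 16.12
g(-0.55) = -7.66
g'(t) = 9*t^2 - 8*t + 9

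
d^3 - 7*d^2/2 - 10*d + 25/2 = (d - 5)*(d - 1)*(d + 5/2)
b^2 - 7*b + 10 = (b - 5)*(b - 2)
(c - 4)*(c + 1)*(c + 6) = c^3 + 3*c^2 - 22*c - 24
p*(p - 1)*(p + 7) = p^3 + 6*p^2 - 7*p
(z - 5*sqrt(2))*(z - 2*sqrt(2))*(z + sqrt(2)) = z^3 - 6*sqrt(2)*z^2 + 6*z + 20*sqrt(2)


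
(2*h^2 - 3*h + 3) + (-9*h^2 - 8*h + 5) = -7*h^2 - 11*h + 8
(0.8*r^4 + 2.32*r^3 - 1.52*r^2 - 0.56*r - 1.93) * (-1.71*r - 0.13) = -1.368*r^5 - 4.0712*r^4 + 2.2976*r^3 + 1.1552*r^2 + 3.3731*r + 0.2509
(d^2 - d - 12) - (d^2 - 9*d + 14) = 8*d - 26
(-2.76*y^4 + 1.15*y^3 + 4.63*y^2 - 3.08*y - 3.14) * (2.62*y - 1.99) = -7.2312*y^5 + 8.5054*y^4 + 9.8421*y^3 - 17.2833*y^2 - 2.0976*y + 6.2486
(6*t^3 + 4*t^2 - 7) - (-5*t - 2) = 6*t^3 + 4*t^2 + 5*t - 5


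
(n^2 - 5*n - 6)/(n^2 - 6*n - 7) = (n - 6)/(n - 7)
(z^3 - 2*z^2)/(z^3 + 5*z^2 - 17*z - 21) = z^2*(z - 2)/(z^3 + 5*z^2 - 17*z - 21)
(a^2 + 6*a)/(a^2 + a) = (a + 6)/(a + 1)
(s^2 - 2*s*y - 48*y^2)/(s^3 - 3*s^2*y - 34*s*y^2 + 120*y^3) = (s - 8*y)/(s^2 - 9*s*y + 20*y^2)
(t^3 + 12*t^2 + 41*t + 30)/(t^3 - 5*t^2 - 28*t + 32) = (t^3 + 12*t^2 + 41*t + 30)/(t^3 - 5*t^2 - 28*t + 32)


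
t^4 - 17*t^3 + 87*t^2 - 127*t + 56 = (t - 8)*(t - 7)*(t - 1)^2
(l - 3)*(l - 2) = l^2 - 5*l + 6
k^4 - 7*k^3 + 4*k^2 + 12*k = k*(k - 6)*(k - 2)*(k + 1)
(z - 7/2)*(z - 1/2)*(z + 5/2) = z^3 - 3*z^2/2 - 33*z/4 + 35/8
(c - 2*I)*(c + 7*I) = c^2 + 5*I*c + 14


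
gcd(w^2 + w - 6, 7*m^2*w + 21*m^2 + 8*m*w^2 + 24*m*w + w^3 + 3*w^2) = w + 3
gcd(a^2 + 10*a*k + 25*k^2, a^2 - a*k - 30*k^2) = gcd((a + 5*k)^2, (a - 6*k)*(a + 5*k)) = a + 5*k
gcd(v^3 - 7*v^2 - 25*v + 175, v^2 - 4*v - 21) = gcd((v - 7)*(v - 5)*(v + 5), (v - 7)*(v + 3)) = v - 7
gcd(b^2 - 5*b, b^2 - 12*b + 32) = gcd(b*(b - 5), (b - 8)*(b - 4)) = 1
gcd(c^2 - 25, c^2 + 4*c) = 1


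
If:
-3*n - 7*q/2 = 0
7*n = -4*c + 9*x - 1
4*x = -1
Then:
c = 49*q/24 - 13/16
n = -7*q/6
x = -1/4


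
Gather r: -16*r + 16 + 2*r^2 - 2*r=2*r^2 - 18*r + 16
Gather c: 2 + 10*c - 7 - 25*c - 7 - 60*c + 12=-75*c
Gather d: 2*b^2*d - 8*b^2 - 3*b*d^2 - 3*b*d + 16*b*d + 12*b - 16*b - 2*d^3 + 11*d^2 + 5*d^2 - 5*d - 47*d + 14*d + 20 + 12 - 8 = -8*b^2 - 4*b - 2*d^3 + d^2*(16 - 3*b) + d*(2*b^2 + 13*b - 38) + 24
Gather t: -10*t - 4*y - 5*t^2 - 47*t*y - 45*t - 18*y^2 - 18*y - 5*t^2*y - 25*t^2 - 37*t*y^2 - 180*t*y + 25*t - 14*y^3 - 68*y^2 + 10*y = t^2*(-5*y - 30) + t*(-37*y^2 - 227*y - 30) - 14*y^3 - 86*y^2 - 12*y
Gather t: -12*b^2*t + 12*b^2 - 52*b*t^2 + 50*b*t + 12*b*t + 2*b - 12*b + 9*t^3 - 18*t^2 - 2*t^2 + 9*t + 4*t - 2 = 12*b^2 - 10*b + 9*t^3 + t^2*(-52*b - 20) + t*(-12*b^2 + 62*b + 13) - 2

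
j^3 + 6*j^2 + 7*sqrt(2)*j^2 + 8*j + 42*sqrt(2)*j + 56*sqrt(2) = (j + 2)*(j + 4)*(j + 7*sqrt(2))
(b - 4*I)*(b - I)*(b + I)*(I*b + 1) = I*b^4 + 5*b^3 - 3*I*b^2 + 5*b - 4*I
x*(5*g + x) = 5*g*x + x^2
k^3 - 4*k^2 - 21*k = k*(k - 7)*(k + 3)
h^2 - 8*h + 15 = (h - 5)*(h - 3)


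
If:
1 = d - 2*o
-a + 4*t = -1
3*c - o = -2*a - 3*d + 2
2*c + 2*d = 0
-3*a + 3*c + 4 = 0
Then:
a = 13/15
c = -7/15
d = 7/15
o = -4/15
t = -1/30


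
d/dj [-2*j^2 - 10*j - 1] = -4*j - 10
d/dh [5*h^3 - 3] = 15*h^2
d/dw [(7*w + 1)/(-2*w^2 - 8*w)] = (7*w^2/2 + w + 2)/(w^2*(w^2 + 8*w + 16))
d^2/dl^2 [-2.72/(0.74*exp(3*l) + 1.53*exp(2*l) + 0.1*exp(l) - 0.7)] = (-2.72*(2.22*exp(2*l) + 3.06*exp(l) + 0.1)*(4.44*exp(2*l) + 6.12*exp(l) + 0.2)*exp(l) + (18.1152*exp(2*l) + 16.6464*exp(l) + 0.272)*(0.74*exp(3*l) + 1.53*exp(2*l) + 0.1*exp(l) - 0.7))*exp(l)/(0.74*exp(3*l) + 1.53*exp(2*l) + 0.1*exp(l) - 0.7)^3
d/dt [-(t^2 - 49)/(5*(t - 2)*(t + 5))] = 3*(-t^2 - 26*t - 49)/(5*(t^4 + 6*t^3 - 11*t^2 - 60*t + 100))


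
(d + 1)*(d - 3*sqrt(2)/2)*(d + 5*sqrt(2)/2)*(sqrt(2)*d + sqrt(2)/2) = sqrt(2)*d^4 + 2*d^3 + 3*sqrt(2)*d^3/2 - 7*sqrt(2)*d^2 + 3*d^2 - 45*sqrt(2)*d/4 + d - 15*sqrt(2)/4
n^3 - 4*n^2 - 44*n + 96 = (n - 8)*(n - 2)*(n + 6)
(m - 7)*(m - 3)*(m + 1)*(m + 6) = m^4 - 3*m^3 - 43*m^2 + 87*m + 126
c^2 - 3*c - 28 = (c - 7)*(c + 4)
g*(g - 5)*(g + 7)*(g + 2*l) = g^4 + 2*g^3*l + 2*g^3 + 4*g^2*l - 35*g^2 - 70*g*l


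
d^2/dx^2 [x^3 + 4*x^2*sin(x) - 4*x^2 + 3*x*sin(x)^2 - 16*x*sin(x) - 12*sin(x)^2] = -4*x^2*sin(x) + 16*sqrt(2)*x*sin(x + pi/4) + 6*x*cos(2*x) + 6*x + 8*sin(x) + 6*sin(2*x) - 32*cos(x) - 24*cos(2*x) - 8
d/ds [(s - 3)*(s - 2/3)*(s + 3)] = 3*s^2 - 4*s/3 - 9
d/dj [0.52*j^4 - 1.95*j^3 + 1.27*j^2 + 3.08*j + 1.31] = 2.08*j^3 - 5.85*j^2 + 2.54*j + 3.08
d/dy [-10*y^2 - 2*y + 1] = -20*y - 2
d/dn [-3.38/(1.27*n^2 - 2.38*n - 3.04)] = (8.5852*n - 8.0444)/(-1.27*n^2 + 2.38*n + 3.04)^2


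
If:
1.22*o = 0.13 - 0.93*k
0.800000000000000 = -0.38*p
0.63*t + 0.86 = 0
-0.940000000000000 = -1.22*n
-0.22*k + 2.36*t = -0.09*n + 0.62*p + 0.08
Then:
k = -8.76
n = 0.77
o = 6.78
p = -2.11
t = -1.37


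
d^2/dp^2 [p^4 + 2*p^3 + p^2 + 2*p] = 12*p^2 + 12*p + 2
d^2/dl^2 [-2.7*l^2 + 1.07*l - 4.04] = -5.40000000000000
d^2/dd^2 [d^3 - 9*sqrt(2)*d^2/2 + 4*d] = 6*d - 9*sqrt(2)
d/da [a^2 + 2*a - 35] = 2*a + 2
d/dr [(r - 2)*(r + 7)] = 2*r + 5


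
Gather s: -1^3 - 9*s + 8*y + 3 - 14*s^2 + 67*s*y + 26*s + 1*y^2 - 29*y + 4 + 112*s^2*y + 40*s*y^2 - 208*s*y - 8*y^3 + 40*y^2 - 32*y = s^2*(112*y - 14) + s*(40*y^2 - 141*y + 17) - 8*y^3 + 41*y^2 - 53*y + 6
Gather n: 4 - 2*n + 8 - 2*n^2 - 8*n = -2*n^2 - 10*n + 12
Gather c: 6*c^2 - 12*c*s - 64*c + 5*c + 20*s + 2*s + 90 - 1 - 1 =6*c^2 + c*(-12*s - 59) + 22*s + 88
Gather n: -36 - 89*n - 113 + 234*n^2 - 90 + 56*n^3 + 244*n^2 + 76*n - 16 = 56*n^3 + 478*n^2 - 13*n - 255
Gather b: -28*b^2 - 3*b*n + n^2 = -28*b^2 - 3*b*n + n^2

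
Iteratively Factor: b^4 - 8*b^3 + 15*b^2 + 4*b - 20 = (b - 2)*(b^3 - 6*b^2 + 3*b + 10) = (b - 5)*(b - 2)*(b^2 - b - 2) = (b - 5)*(b - 2)^2*(b + 1)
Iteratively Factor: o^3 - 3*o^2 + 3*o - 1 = (o - 1)*(o^2 - 2*o + 1) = (o - 1)^2*(o - 1)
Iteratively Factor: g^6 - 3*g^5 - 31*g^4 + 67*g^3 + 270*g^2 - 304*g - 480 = (g + 1)*(g^5 - 4*g^4 - 27*g^3 + 94*g^2 + 176*g - 480) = (g - 4)*(g + 1)*(g^4 - 27*g^2 - 14*g + 120) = (g - 4)*(g + 1)*(g + 4)*(g^3 - 4*g^2 - 11*g + 30) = (g - 4)*(g - 2)*(g + 1)*(g + 4)*(g^2 - 2*g - 15) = (g - 4)*(g - 2)*(g + 1)*(g + 3)*(g + 4)*(g - 5)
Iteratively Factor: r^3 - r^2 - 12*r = (r)*(r^2 - r - 12) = r*(r - 4)*(r + 3)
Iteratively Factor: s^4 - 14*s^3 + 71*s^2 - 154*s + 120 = (s - 4)*(s^3 - 10*s^2 + 31*s - 30) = (s - 4)*(s - 2)*(s^2 - 8*s + 15) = (s - 4)*(s - 3)*(s - 2)*(s - 5)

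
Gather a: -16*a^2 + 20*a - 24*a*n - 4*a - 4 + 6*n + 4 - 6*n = -16*a^2 + a*(16 - 24*n)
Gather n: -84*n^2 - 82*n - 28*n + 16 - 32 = -84*n^2 - 110*n - 16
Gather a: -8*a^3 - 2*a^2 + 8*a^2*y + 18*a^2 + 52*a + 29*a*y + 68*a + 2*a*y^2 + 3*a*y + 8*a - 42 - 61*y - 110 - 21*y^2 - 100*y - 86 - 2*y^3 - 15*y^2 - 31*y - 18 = -8*a^3 + a^2*(8*y + 16) + a*(2*y^2 + 32*y + 128) - 2*y^3 - 36*y^2 - 192*y - 256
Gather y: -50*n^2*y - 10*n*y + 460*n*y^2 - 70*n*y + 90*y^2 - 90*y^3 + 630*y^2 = -90*y^3 + y^2*(460*n + 720) + y*(-50*n^2 - 80*n)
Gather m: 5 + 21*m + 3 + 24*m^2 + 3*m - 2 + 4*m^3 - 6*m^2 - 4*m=4*m^3 + 18*m^2 + 20*m + 6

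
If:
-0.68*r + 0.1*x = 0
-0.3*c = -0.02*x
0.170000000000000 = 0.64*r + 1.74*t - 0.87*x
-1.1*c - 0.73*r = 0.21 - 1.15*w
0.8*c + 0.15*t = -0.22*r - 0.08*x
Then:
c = -0.00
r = -0.01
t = 0.07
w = 0.17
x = -0.06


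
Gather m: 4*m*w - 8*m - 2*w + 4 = m*(4*w - 8) - 2*w + 4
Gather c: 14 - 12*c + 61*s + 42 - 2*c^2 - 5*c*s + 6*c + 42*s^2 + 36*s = -2*c^2 + c*(-5*s - 6) + 42*s^2 + 97*s + 56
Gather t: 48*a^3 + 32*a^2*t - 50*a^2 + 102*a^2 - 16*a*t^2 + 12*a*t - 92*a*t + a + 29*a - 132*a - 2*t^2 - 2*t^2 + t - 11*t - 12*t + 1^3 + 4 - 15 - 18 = 48*a^3 + 52*a^2 - 102*a + t^2*(-16*a - 4) + t*(32*a^2 - 80*a - 22) - 28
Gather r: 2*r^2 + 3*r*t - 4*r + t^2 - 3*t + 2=2*r^2 + r*(3*t - 4) + t^2 - 3*t + 2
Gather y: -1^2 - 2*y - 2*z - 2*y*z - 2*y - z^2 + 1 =y*(-2*z - 4) - z^2 - 2*z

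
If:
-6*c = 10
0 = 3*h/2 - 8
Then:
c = -5/3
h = 16/3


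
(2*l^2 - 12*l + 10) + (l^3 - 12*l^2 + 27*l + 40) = l^3 - 10*l^2 + 15*l + 50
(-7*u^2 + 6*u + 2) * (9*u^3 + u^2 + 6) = -63*u^5 + 47*u^4 + 24*u^3 - 40*u^2 + 36*u + 12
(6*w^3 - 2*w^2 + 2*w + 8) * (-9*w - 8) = -54*w^4 - 30*w^3 - 2*w^2 - 88*w - 64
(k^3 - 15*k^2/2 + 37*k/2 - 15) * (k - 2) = k^4 - 19*k^3/2 + 67*k^2/2 - 52*k + 30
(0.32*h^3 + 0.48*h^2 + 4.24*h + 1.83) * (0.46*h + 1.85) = 0.1472*h^4 + 0.8128*h^3 + 2.8384*h^2 + 8.6858*h + 3.3855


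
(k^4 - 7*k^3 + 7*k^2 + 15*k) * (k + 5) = k^5 - 2*k^4 - 28*k^3 + 50*k^2 + 75*k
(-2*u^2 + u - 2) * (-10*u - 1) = 20*u^3 - 8*u^2 + 19*u + 2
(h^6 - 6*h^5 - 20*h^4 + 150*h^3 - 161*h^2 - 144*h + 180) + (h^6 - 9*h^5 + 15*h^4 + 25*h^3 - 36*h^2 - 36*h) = 2*h^6 - 15*h^5 - 5*h^4 + 175*h^3 - 197*h^2 - 180*h + 180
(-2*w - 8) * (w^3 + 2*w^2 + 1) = -2*w^4 - 12*w^3 - 16*w^2 - 2*w - 8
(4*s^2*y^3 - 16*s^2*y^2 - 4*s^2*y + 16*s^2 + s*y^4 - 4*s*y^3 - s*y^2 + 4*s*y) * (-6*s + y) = -24*s^3*y^3 + 96*s^3*y^2 + 24*s^3*y - 96*s^3 - 2*s^2*y^4 + 8*s^2*y^3 + 2*s^2*y^2 - 8*s^2*y + s*y^5 - 4*s*y^4 - s*y^3 + 4*s*y^2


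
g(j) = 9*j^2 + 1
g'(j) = 18*j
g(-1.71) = 27.32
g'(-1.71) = -30.78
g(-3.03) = 83.63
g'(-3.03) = -54.54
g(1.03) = 10.55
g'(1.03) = 18.54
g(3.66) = 121.56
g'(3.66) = 65.88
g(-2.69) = 66.12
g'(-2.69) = -48.42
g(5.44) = 267.34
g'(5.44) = 97.92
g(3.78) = 129.60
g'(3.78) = 68.04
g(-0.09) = 1.07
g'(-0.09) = -1.62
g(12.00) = 1297.00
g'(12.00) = 216.00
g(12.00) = 1297.00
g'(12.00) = 216.00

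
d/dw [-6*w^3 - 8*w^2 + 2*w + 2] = -18*w^2 - 16*w + 2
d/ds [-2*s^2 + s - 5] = 1 - 4*s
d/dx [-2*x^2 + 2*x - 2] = 2 - 4*x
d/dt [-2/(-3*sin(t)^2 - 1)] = -24*sin(2*t)/(3*cos(2*t) - 5)^2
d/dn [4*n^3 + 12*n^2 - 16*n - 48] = 12*n^2 + 24*n - 16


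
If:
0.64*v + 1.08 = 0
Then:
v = -1.69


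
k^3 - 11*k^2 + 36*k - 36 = (k - 6)*(k - 3)*(k - 2)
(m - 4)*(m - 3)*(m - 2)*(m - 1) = m^4 - 10*m^3 + 35*m^2 - 50*m + 24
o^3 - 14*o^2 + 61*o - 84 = (o - 7)*(o - 4)*(o - 3)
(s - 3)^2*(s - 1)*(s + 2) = s^4 - 5*s^3 + s^2 + 21*s - 18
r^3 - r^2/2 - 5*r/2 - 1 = (r - 2)*(r + 1/2)*(r + 1)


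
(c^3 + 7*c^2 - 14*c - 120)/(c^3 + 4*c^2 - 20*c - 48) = (c + 5)/(c + 2)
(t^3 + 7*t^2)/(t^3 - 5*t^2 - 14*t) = t*(t + 7)/(t^2 - 5*t - 14)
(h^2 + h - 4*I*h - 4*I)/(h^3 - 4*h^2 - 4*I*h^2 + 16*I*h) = (h + 1)/(h*(h - 4))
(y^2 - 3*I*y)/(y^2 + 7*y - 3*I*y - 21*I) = y/(y + 7)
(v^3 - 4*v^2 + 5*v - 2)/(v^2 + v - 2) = (v^2 - 3*v + 2)/(v + 2)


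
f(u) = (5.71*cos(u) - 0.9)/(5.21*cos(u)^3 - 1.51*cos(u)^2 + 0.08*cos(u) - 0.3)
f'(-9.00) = 0.86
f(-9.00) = 1.10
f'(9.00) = -0.86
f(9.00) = 1.10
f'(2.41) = -2.24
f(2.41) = 1.54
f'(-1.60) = -16.69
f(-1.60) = 3.51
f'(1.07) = 3455.49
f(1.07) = -55.73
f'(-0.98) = -170.59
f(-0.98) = 12.92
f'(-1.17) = -71.52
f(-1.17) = -7.02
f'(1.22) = 37.85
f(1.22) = -4.44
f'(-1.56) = -18.62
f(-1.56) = 2.80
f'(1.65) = 12.34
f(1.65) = 4.25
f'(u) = (5.71*cos(u) - 0.9)*(15.63*sin(u)*cos(u)^2 - 3.02*sin(u)*cos(u) + 0.08*sin(u))/(5.21*cos(u)^3 - 1.51*cos(u)^2 + 0.08*cos(u) - 0.3)^2 - 5.71*sin(u)/(5.21*cos(u)^3 - 1.51*cos(u)^2 + 0.08*cos(u) - 0.3)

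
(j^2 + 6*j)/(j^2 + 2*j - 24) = j/(j - 4)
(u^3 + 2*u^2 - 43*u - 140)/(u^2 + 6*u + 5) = (u^2 - 3*u - 28)/(u + 1)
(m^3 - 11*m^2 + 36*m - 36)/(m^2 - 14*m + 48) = (m^2 - 5*m + 6)/(m - 8)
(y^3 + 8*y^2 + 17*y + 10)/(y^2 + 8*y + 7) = (y^2 + 7*y + 10)/(y + 7)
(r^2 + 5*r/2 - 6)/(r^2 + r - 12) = (r - 3/2)/(r - 3)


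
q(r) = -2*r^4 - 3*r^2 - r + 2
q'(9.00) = -5887.00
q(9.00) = -13372.00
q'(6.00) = -1765.00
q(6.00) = -2704.00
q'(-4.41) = 711.59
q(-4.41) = -808.39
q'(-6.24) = 1980.20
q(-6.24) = -3140.85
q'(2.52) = -144.14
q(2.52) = -100.23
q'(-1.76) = 53.17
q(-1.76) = -24.72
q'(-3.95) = 515.74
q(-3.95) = -527.73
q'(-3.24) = 290.54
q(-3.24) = -246.65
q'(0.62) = -6.63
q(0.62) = -0.07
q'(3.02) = -239.47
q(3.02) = -194.74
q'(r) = -8*r^3 - 6*r - 1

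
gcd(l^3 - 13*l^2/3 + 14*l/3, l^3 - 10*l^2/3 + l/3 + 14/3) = l^2 - 13*l/3 + 14/3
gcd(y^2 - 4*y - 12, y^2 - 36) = y - 6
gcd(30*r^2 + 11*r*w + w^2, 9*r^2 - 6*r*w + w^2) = 1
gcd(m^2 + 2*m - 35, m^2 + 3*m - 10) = 1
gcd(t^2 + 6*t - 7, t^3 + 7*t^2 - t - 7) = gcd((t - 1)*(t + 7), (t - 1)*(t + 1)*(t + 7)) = t^2 + 6*t - 7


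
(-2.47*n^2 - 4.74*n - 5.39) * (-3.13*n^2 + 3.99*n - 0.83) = 7.7311*n^4 + 4.9809*n^3 + 0.00819999999999821*n^2 - 17.5719*n + 4.4737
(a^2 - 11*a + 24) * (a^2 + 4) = a^4 - 11*a^3 + 28*a^2 - 44*a + 96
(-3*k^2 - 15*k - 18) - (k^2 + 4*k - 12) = -4*k^2 - 19*k - 6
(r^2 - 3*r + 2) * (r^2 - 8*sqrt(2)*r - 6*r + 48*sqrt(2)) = r^4 - 8*sqrt(2)*r^3 - 9*r^3 + 20*r^2 + 72*sqrt(2)*r^2 - 160*sqrt(2)*r - 12*r + 96*sqrt(2)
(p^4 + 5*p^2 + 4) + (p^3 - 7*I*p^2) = p^4 + p^3 + 5*p^2 - 7*I*p^2 + 4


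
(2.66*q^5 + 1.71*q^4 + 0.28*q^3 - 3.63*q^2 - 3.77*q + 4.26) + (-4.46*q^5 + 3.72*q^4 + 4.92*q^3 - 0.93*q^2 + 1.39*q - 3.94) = -1.8*q^5 + 5.43*q^4 + 5.2*q^3 - 4.56*q^2 - 2.38*q + 0.32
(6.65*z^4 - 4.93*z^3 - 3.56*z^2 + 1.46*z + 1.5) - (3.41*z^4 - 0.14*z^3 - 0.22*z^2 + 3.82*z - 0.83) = 3.24*z^4 - 4.79*z^3 - 3.34*z^2 - 2.36*z + 2.33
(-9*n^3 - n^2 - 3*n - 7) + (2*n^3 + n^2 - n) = -7*n^3 - 4*n - 7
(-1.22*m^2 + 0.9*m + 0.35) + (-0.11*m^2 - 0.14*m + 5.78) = -1.33*m^2 + 0.76*m + 6.13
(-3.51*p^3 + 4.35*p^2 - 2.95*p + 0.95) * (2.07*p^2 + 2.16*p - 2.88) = -7.2657*p^5 + 1.4229*p^4 + 13.3983*p^3 - 16.9335*p^2 + 10.548*p - 2.736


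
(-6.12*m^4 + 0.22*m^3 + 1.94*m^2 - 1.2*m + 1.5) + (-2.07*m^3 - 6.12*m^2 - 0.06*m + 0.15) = -6.12*m^4 - 1.85*m^3 - 4.18*m^2 - 1.26*m + 1.65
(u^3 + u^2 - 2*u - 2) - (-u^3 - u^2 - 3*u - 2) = 2*u^3 + 2*u^2 + u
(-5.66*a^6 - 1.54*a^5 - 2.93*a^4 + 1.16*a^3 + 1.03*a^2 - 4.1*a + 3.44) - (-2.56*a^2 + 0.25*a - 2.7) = -5.66*a^6 - 1.54*a^5 - 2.93*a^4 + 1.16*a^3 + 3.59*a^2 - 4.35*a + 6.14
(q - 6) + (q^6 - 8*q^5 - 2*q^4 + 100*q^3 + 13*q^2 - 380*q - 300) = q^6 - 8*q^5 - 2*q^4 + 100*q^3 + 13*q^2 - 379*q - 306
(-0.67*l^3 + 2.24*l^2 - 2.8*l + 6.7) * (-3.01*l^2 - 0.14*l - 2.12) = 2.0167*l^5 - 6.6486*l^4 + 9.5348*l^3 - 24.5238*l^2 + 4.998*l - 14.204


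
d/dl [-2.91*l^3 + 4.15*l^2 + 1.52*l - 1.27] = -8.73*l^2 + 8.3*l + 1.52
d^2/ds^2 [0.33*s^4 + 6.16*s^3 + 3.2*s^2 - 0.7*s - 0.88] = 3.96*s^2 + 36.96*s + 6.4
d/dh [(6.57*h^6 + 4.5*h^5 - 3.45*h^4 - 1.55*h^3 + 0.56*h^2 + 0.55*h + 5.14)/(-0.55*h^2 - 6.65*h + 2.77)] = (-14.454*h^7 - 225.8775*h^6 - 6.71159999999999*h^5 + 132.005*h^4 - 17.611*h^3 - 16.302*h^2 + 8.7564*h + 35.7045)/(0.3025*h^4 + 7.315*h^3 + 41.1755*h^2 - 36.841*h + 7.6729)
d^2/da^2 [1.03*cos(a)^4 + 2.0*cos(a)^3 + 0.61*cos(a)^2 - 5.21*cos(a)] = -16.48*cos(a)^4 - 18.0*cos(a)^3 + 9.92*cos(a)^2 + 17.21*cos(a) + 1.22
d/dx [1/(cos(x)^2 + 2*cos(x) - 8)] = 2*(cos(x) + 1)*sin(x)/(cos(x)^2 + 2*cos(x) - 8)^2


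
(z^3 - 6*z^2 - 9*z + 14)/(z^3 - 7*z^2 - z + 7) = (z + 2)/(z + 1)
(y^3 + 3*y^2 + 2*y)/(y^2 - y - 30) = y*(y^2 + 3*y + 2)/(y^2 - y - 30)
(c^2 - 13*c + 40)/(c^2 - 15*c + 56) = (c - 5)/(c - 7)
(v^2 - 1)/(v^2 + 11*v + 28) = (v^2 - 1)/(v^2 + 11*v + 28)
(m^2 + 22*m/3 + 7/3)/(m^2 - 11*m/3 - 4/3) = (m + 7)/(m - 4)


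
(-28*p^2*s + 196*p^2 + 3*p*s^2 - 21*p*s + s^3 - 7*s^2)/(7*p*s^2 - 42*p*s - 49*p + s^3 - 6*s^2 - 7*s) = (-4*p + s)/(s + 1)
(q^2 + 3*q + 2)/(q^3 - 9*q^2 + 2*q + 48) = (q + 1)/(q^2 - 11*q + 24)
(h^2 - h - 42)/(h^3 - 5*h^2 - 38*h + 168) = 1/(h - 4)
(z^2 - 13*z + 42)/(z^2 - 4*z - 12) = (z - 7)/(z + 2)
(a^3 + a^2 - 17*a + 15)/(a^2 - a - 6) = (a^2 + 4*a - 5)/(a + 2)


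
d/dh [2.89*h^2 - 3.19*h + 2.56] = 5.78*h - 3.19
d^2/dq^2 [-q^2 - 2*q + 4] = -2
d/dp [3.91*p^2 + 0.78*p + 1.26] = 7.82*p + 0.78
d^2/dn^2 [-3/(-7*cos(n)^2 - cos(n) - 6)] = 3*(-196*sin(n)^4 - 69*sin(n)^2 + 129*cos(n)/4 - 21*cos(3*n)/4 + 183)/(-7*sin(n)^2 + cos(n) + 13)^3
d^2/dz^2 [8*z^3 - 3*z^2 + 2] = 48*z - 6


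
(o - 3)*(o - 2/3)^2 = o^3 - 13*o^2/3 + 40*o/9 - 4/3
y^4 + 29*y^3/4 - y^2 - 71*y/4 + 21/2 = (y - 1)*(y - 3/4)*(y + 2)*(y + 7)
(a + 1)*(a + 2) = a^2 + 3*a + 2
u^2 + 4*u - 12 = (u - 2)*(u + 6)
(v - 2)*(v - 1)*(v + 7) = v^3 + 4*v^2 - 19*v + 14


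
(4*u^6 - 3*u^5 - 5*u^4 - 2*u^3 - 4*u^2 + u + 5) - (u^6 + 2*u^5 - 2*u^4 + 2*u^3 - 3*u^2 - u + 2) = 3*u^6 - 5*u^5 - 3*u^4 - 4*u^3 - u^2 + 2*u + 3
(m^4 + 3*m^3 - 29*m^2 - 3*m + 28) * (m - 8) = m^5 - 5*m^4 - 53*m^3 + 229*m^2 + 52*m - 224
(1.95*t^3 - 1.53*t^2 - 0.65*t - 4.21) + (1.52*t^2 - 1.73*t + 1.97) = 1.95*t^3 - 0.01*t^2 - 2.38*t - 2.24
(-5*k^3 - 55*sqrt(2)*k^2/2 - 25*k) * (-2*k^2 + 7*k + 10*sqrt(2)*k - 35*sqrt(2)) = 10*k^5 - 35*k^4 + 5*sqrt(2)*k^4 - 500*k^3 - 35*sqrt(2)*k^3/2 - 250*sqrt(2)*k^2 + 1750*k^2 + 875*sqrt(2)*k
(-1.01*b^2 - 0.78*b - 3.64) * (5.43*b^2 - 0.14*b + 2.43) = -5.4843*b^4 - 4.094*b^3 - 22.1103*b^2 - 1.3858*b - 8.8452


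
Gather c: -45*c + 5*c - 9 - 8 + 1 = -40*c - 16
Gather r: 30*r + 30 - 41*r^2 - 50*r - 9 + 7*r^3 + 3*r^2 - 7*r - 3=7*r^3 - 38*r^2 - 27*r + 18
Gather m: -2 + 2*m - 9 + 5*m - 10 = 7*m - 21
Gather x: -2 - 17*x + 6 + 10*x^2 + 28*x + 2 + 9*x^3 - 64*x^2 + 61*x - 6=9*x^3 - 54*x^2 + 72*x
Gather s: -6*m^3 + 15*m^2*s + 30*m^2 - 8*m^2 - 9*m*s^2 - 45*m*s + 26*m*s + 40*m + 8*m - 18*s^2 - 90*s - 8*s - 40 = -6*m^3 + 22*m^2 + 48*m + s^2*(-9*m - 18) + s*(15*m^2 - 19*m - 98) - 40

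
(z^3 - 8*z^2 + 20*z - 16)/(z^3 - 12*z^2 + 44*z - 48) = (z - 2)/(z - 6)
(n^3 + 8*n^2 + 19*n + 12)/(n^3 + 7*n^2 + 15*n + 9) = (n + 4)/(n + 3)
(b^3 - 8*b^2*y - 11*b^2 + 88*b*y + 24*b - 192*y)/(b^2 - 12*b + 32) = (b^2 - 8*b*y - 3*b + 24*y)/(b - 4)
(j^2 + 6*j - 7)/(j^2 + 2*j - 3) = (j + 7)/(j + 3)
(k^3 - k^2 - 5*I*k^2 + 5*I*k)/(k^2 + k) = (k^2 - k - 5*I*k + 5*I)/(k + 1)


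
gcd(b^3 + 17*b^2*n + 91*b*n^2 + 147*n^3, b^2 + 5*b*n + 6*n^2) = b + 3*n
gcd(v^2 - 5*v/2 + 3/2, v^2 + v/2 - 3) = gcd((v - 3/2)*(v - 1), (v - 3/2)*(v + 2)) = v - 3/2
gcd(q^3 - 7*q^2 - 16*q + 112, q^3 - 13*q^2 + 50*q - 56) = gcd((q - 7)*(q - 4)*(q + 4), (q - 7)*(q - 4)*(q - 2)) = q^2 - 11*q + 28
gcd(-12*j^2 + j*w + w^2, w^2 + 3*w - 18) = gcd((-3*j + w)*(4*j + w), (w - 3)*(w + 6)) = 1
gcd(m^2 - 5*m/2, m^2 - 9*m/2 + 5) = m - 5/2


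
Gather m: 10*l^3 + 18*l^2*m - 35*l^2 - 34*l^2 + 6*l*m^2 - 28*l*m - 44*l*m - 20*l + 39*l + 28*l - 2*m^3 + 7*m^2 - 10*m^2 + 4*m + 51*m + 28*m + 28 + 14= 10*l^3 - 69*l^2 + 47*l - 2*m^3 + m^2*(6*l - 3) + m*(18*l^2 - 72*l + 83) + 42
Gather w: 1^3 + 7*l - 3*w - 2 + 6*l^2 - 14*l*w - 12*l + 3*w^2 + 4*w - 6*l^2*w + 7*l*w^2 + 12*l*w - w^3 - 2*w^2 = 6*l^2 - 5*l - w^3 + w^2*(7*l + 1) + w*(-6*l^2 - 2*l + 1) - 1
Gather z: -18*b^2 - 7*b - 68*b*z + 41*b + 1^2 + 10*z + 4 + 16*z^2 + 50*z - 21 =-18*b^2 + 34*b + 16*z^2 + z*(60 - 68*b) - 16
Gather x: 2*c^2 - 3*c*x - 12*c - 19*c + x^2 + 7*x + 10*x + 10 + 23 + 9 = 2*c^2 - 31*c + x^2 + x*(17 - 3*c) + 42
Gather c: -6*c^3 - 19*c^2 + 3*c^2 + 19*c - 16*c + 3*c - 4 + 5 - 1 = -6*c^3 - 16*c^2 + 6*c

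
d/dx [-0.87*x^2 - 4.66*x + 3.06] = -1.74*x - 4.66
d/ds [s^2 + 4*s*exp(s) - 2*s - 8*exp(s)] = 4*s*exp(s) + 2*s - 4*exp(s) - 2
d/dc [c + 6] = 1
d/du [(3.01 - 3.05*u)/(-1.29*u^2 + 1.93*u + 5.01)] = (-3.9345*u^2 + 7.7658*u - 21.0898)/(1.6641*u^4 - 4.9794*u^3 - 9.2009*u^2 + 19.3386*u + 25.1001)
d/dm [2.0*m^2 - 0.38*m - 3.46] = 4.0*m - 0.38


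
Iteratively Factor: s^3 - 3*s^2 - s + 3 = (s - 3)*(s^2 - 1) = (s - 3)*(s - 1)*(s + 1)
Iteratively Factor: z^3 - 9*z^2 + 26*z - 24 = (z - 3)*(z^2 - 6*z + 8) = (z - 4)*(z - 3)*(z - 2)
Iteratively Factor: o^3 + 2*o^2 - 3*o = (o - 1)*(o^2 + 3*o) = (o - 1)*(o + 3)*(o)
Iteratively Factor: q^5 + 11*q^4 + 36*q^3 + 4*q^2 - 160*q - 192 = (q + 4)*(q^4 + 7*q^3 + 8*q^2 - 28*q - 48) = (q + 2)*(q + 4)*(q^3 + 5*q^2 - 2*q - 24) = (q + 2)*(q + 4)^2*(q^2 + q - 6) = (q + 2)*(q + 3)*(q + 4)^2*(q - 2)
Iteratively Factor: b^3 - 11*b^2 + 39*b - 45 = (b - 3)*(b^2 - 8*b + 15) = (b - 3)^2*(b - 5)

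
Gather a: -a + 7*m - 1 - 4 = -a + 7*m - 5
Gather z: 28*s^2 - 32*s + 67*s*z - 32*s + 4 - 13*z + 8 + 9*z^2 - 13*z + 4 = 28*s^2 - 64*s + 9*z^2 + z*(67*s - 26) + 16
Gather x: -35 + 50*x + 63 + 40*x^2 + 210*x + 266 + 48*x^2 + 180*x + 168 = 88*x^2 + 440*x + 462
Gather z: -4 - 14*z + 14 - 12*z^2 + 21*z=-12*z^2 + 7*z + 10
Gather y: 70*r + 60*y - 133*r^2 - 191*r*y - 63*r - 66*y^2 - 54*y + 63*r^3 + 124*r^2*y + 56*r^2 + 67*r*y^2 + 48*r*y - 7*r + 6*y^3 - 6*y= 63*r^3 - 77*r^2 + 6*y^3 + y^2*(67*r - 66) + y*(124*r^2 - 143*r)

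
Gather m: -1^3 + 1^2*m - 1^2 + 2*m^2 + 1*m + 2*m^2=4*m^2 + 2*m - 2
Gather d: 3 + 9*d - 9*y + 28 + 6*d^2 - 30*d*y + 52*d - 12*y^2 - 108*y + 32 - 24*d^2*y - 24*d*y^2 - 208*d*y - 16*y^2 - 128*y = d^2*(6 - 24*y) + d*(-24*y^2 - 238*y + 61) - 28*y^2 - 245*y + 63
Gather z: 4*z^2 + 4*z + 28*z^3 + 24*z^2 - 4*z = 28*z^3 + 28*z^2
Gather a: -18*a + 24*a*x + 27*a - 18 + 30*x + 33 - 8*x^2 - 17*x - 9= a*(24*x + 9) - 8*x^2 + 13*x + 6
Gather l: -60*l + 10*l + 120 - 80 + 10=50 - 50*l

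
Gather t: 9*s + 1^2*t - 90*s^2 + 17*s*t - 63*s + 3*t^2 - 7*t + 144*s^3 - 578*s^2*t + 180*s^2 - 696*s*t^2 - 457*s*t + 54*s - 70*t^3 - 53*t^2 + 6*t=144*s^3 + 90*s^2 - 70*t^3 + t^2*(-696*s - 50) + t*(-578*s^2 - 440*s)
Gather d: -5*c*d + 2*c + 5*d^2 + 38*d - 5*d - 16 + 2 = 2*c + 5*d^2 + d*(33 - 5*c) - 14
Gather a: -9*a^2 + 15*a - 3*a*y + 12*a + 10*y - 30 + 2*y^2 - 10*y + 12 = -9*a^2 + a*(27 - 3*y) + 2*y^2 - 18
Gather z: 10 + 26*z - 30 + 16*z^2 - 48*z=16*z^2 - 22*z - 20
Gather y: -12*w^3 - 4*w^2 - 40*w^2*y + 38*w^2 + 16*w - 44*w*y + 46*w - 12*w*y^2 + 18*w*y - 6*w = -12*w^3 + 34*w^2 - 12*w*y^2 + 56*w + y*(-40*w^2 - 26*w)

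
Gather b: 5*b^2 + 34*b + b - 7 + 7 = 5*b^2 + 35*b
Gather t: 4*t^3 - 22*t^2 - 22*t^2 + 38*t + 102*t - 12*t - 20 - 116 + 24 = 4*t^3 - 44*t^2 + 128*t - 112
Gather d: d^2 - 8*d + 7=d^2 - 8*d + 7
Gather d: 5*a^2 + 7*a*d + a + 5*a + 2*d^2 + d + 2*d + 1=5*a^2 + 6*a + 2*d^2 + d*(7*a + 3) + 1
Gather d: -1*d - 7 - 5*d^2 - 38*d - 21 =-5*d^2 - 39*d - 28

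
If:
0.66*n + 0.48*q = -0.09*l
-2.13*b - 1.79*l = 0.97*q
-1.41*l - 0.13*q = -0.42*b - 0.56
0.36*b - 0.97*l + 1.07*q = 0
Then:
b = -0.37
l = 0.25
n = -0.29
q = 0.36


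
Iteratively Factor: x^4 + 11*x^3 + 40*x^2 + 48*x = (x + 4)*(x^3 + 7*x^2 + 12*x) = (x + 4)^2*(x^2 + 3*x) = (x + 3)*(x + 4)^2*(x)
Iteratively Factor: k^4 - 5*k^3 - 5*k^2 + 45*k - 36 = (k - 4)*(k^3 - k^2 - 9*k + 9) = (k - 4)*(k - 1)*(k^2 - 9) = (k - 4)*(k - 1)*(k + 3)*(k - 3)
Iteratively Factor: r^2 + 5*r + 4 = (r + 1)*(r + 4)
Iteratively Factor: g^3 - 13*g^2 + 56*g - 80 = (g - 4)*(g^2 - 9*g + 20) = (g - 5)*(g - 4)*(g - 4)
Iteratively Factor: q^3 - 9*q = (q)*(q^2 - 9) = q*(q - 3)*(q + 3)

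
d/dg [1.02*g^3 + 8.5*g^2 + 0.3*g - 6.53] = 3.06*g^2 + 17.0*g + 0.3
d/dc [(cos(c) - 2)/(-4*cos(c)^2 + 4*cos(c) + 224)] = (sin(c)^2 + 4*cos(c) - 59)*sin(c)/(4*(sin(c)^2 + cos(c) + 55)^2)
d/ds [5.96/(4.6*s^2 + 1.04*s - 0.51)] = (-54.832*s - 6.1984)/(4.6*s^2 + 1.04*s - 0.51)^2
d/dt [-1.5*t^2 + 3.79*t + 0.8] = 3.79 - 3.0*t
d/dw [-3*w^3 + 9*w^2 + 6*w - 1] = -9*w^2 + 18*w + 6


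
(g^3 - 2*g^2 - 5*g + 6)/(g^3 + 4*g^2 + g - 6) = (g - 3)/(g + 3)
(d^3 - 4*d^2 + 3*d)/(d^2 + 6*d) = (d^2 - 4*d + 3)/(d + 6)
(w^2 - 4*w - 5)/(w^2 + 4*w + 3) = (w - 5)/(w + 3)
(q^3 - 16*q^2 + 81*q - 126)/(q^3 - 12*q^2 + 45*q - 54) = (q - 7)/(q - 3)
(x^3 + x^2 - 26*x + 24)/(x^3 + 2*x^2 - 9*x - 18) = (x^3 + x^2 - 26*x + 24)/(x^3 + 2*x^2 - 9*x - 18)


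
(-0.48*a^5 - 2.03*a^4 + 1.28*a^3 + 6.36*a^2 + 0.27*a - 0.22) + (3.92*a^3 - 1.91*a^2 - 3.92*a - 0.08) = -0.48*a^5 - 2.03*a^4 + 5.2*a^3 + 4.45*a^2 - 3.65*a - 0.3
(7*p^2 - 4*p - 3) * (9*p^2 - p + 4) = 63*p^4 - 43*p^3 + 5*p^2 - 13*p - 12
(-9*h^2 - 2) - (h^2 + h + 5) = -10*h^2 - h - 7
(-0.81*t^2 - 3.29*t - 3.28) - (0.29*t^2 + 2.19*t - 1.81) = -1.1*t^2 - 5.48*t - 1.47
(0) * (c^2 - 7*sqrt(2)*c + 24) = 0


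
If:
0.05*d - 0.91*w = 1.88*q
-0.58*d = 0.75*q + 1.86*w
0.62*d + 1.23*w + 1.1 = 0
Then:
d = -8.66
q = -1.91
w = 3.47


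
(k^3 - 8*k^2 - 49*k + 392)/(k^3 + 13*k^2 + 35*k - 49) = (k^2 - 15*k + 56)/(k^2 + 6*k - 7)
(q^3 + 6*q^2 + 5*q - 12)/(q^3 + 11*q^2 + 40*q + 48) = (q - 1)/(q + 4)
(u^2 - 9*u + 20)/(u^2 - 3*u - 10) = (u - 4)/(u + 2)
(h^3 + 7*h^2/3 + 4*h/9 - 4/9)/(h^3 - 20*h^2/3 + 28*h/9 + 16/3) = (3*h^2 + 5*h - 2)/(3*h^2 - 22*h + 24)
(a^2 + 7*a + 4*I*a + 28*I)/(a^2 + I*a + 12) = (a + 7)/(a - 3*I)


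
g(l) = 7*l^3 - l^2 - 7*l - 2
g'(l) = 21*l^2 - 2*l - 7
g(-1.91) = -41.05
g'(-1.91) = 73.43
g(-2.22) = -67.98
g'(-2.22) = 100.94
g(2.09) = 42.91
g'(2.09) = 80.55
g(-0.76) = -0.33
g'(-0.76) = 6.65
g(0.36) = -4.32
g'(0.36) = -5.00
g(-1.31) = -10.28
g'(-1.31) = 31.66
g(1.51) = 9.25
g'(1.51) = 37.86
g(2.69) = 108.19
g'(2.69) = 139.58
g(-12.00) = -12158.00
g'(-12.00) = 3041.00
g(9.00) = 4957.00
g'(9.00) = 1676.00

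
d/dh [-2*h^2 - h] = -4*h - 1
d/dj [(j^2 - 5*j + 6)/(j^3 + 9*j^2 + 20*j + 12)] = (-j^4 + 10*j^3 + 47*j^2 - 84*j - 180)/(j^6 + 18*j^5 + 121*j^4 + 384*j^3 + 616*j^2 + 480*j + 144)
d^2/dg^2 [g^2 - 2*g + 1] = 2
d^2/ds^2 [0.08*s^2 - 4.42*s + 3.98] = 0.160000000000000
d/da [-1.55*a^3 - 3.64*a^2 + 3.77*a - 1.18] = -4.65*a^2 - 7.28*a + 3.77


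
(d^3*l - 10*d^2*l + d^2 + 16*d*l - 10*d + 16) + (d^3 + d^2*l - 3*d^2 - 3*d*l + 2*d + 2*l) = d^3*l + d^3 - 9*d^2*l - 2*d^2 + 13*d*l - 8*d + 2*l + 16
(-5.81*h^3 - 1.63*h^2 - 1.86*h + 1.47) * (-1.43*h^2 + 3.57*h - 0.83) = 8.3083*h^5 - 18.4108*h^4 + 1.663*h^3 - 7.3894*h^2 + 6.7917*h - 1.2201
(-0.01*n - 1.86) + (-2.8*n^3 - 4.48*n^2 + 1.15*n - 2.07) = -2.8*n^3 - 4.48*n^2 + 1.14*n - 3.93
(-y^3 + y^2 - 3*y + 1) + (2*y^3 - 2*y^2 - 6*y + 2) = y^3 - y^2 - 9*y + 3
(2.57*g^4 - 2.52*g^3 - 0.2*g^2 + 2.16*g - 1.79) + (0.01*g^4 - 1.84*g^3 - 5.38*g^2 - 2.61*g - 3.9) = 2.58*g^4 - 4.36*g^3 - 5.58*g^2 - 0.45*g - 5.69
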